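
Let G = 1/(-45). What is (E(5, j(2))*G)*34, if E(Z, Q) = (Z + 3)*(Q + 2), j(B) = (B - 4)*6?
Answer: 544/9 ≈ 60.444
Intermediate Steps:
j(B) = -24 + 6*B (j(B) = (-4 + B)*6 = -24 + 6*B)
E(Z, Q) = (2 + Q)*(3 + Z) (E(Z, Q) = (3 + Z)*(2 + Q) = (2 + Q)*(3 + Z))
G = -1/45 (G = 1*(-1/45) = -1/45 ≈ -0.022222)
(E(5, j(2))*G)*34 = ((6 + 2*5 + 3*(-24 + 6*2) + (-24 + 6*2)*5)*(-1/45))*34 = ((6 + 10 + 3*(-24 + 12) + (-24 + 12)*5)*(-1/45))*34 = ((6 + 10 + 3*(-12) - 12*5)*(-1/45))*34 = ((6 + 10 - 36 - 60)*(-1/45))*34 = -80*(-1/45)*34 = (16/9)*34 = 544/9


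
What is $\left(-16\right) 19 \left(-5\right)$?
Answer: $1520$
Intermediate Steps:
$\left(-16\right) 19 \left(-5\right) = \left(-304\right) \left(-5\right) = 1520$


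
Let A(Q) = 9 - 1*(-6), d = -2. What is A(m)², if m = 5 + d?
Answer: 225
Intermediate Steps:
m = 3 (m = 5 - 2 = 3)
A(Q) = 15 (A(Q) = 9 + 6 = 15)
A(m)² = 15² = 225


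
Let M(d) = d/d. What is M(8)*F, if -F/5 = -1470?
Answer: 7350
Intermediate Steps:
M(d) = 1
F = 7350 (F = -5*(-1470) = 7350)
M(8)*F = 1*7350 = 7350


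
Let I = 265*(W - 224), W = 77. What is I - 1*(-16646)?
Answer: -22309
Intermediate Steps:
I = -38955 (I = 265*(77 - 224) = 265*(-147) = -38955)
I - 1*(-16646) = -38955 - 1*(-16646) = -38955 + 16646 = -22309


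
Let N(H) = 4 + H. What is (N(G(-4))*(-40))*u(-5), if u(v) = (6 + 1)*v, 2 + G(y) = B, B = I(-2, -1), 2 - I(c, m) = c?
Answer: 8400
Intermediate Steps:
I(c, m) = 2 - c
B = 4 (B = 2 - 1*(-2) = 2 + 2 = 4)
G(y) = 2 (G(y) = -2 + 4 = 2)
u(v) = 7*v
(N(G(-4))*(-40))*u(-5) = ((4 + 2)*(-40))*(7*(-5)) = (6*(-40))*(-35) = -240*(-35) = 8400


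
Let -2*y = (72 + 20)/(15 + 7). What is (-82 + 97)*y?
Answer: -345/11 ≈ -31.364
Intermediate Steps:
y = -23/11 (y = -(72 + 20)/(2*(15 + 7)) = -46/22 = -½*46/11 = -23/11 ≈ -2.0909)
(-82 + 97)*y = (-82 + 97)*(-23/11) = 15*(-23/11) = -345/11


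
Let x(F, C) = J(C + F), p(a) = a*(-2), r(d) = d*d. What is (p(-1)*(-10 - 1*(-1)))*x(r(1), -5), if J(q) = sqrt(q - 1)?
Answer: -18*I*sqrt(5) ≈ -40.249*I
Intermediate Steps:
r(d) = d**2
p(a) = -2*a
J(q) = sqrt(-1 + q)
x(F, C) = sqrt(-1 + C + F) (x(F, C) = sqrt(-1 + (C + F)) = sqrt(-1 + C + F))
(p(-1)*(-10 - 1*(-1)))*x(r(1), -5) = ((-2*(-1))*(-10 - 1*(-1)))*sqrt(-1 - 5 + 1**2) = (2*(-10 + 1))*sqrt(-1 - 5 + 1) = (2*(-9))*sqrt(-5) = -18*I*sqrt(5)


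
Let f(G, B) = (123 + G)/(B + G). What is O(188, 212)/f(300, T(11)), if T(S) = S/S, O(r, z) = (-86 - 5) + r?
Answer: 29197/423 ≈ 69.024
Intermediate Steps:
O(r, z) = -91 + r
T(S) = 1
f(G, B) = (123 + G)/(B + G)
O(188, 212)/f(300, T(11)) = (-91 + 188)/(((123 + 300)/(1 + 300))) = 97/((423/301)) = 97/(((1/301)*423)) = 97/(423/301) = 97*(301/423) = 29197/423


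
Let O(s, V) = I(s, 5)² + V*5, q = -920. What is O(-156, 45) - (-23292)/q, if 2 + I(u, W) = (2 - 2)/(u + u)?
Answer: 46847/230 ≈ 203.68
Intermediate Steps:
I(u, W) = -2 (I(u, W) = -2 + (2 - 2)/(u + u) = -2 + 0/((2*u)) = -2 + 0*(1/(2*u)) = -2 + 0 = -2)
O(s, V) = 4 + 5*V (O(s, V) = (-2)² + V*5 = 4 + 5*V)
O(-156, 45) - (-23292)/q = (4 + 5*45) - (-23292)/(-920) = (4 + 225) - (-23292)*(-1)/920 = 229 - 1*5823/230 = 229 - 5823/230 = 46847/230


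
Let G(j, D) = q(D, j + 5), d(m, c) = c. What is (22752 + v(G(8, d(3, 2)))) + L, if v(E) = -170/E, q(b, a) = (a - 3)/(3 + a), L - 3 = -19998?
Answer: 2485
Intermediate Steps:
L = -19995 (L = 3 - 19998 = -19995)
q(b, a) = (-3 + a)/(3 + a)
G(j, D) = (2 + j)/(8 + j) (G(j, D) = (-3 + (j + 5))/(3 + (j + 5)) = (-3 + (5 + j))/(3 + (5 + j)) = (2 + j)/(8 + j))
(22752 + v(G(8, d(3, 2)))) + L = (22752 - 170*(8 + 8)/(2 + 8)) - 19995 = (22752 - 170/(10/16)) - 19995 = (22752 - 170/((1/16)*10)) - 19995 = (22752 - 170/5/8) - 19995 = (22752 - 170*8/5) - 19995 = (22752 - 272) - 19995 = 22480 - 19995 = 2485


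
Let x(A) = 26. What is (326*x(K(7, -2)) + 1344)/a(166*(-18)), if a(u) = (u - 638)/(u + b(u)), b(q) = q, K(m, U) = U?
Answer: 29342160/1813 ≈ 16184.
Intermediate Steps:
a(u) = (-638 + u)/(2*u) (a(u) = (u - 638)/(u + u) = (-638 + u)/((2*u)) = (-638 + u)*(1/(2*u)) = (-638 + u)/(2*u))
(326*x(K(7, -2)) + 1344)/a(166*(-18)) = (326*26 + 1344)/(((-638 + 166*(-18))/(2*((166*(-18)))))) = (8476 + 1344)/(((½)*(-638 - 2988)/(-2988))) = 9820/(((½)*(-1/2988)*(-3626))) = 9820/(1813/2988) = 9820*(2988/1813) = 29342160/1813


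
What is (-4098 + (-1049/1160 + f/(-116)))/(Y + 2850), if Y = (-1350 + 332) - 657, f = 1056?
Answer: -4765289/1363000 ≈ -3.4962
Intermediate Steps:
Y = -1675 (Y = -1018 - 657 = -1675)
(-4098 + (-1049/1160 + f/(-116)))/(Y + 2850) = (-4098 + (-1049/1160 + 1056/(-116)))/(-1675 + 2850) = (-4098 + (-1049*1/1160 + 1056*(-1/116)))/1175 = (-4098 + (-1049/1160 - 264/29))*(1/1175) = (-4098 - 11609/1160)*(1/1175) = -4765289/1160*1/1175 = -4765289/1363000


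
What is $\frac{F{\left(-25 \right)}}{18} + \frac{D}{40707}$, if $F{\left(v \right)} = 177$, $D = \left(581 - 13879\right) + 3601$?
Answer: $\frac{781177}{81414} \approx 9.5951$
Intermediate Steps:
$D = -9697$ ($D = -13298 + 3601 = -9697$)
$\frac{F{\left(-25 \right)}}{18} + \frac{D}{40707} = \frac{177}{18} - \frac{9697}{40707} = 177 \cdot \frac{1}{18} - \frac{9697}{40707} = \frac{59}{6} - \frac{9697}{40707} = \frac{781177}{81414}$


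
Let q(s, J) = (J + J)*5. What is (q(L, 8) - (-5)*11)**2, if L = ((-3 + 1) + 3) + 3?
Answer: 18225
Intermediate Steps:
L = 4 (L = (-2 + 3) + 3 = 1 + 3 = 4)
q(s, J) = 10*J (q(s, J) = (2*J)*5 = 10*J)
(q(L, 8) - (-5)*11)**2 = (10*8 - (-5)*11)**2 = (80 - 1*(-55))**2 = (80 + 55)**2 = 135**2 = 18225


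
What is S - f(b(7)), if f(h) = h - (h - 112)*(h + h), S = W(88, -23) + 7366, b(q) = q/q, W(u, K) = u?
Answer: 7231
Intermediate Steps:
b(q) = 1
S = 7454 (S = 88 + 7366 = 7454)
f(h) = h - 2*h*(-112 + h) (f(h) = h - (-112 + h)*2*h = h - 2*h*(-112 + h))
S - f(b(7)) = 7454 - (225 - 2*1) = 7454 - (225 - 2) = 7454 - 223 = 7231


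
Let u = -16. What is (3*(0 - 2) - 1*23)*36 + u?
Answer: -1060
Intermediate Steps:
(3*(0 - 2) - 1*23)*36 + u = (3*(0 - 2) - 1*23)*36 - 16 = (3*(-2) - 23)*36 - 16 = (-6 - 23)*36 - 16 = -29*36 - 16 = -1044 - 16 = -1060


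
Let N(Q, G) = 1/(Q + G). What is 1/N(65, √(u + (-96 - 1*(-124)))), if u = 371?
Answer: 65 + √399 ≈ 84.975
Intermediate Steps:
N(Q, G) = 1/(G + Q)
1/N(65, √(u + (-96 - 1*(-124)))) = 1/(1/(√(371 + (-96 - 1*(-124))) + 65)) = 1/(1/(√(371 + (-96 + 124)) + 65)) = 1/(1/(√(371 + 28) + 65)) = 1/(1/(√399 + 65)) = 1/(1/(65 + √399)) = 65 + √399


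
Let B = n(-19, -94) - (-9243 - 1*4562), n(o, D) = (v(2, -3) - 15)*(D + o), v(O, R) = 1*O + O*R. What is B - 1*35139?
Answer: -19187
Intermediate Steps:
v(O, R) = O + O*R
n(o, D) = -19*D - 19*o (n(o, D) = (2*(1 - 3) - 15)*(D + o) = (2*(-2) - 15)*(D + o) = (-4 - 15)*(D + o) = -19*(D + o) = -19*D - 19*o)
B = 15952 (B = (-19*(-94) - 19*(-19)) - (-9243 - 1*4562) = (1786 + 361) - (-9243 - 4562) = 2147 - 1*(-13805) = 2147 + 13805 = 15952)
B - 1*35139 = 15952 - 1*35139 = 15952 - 35139 = -19187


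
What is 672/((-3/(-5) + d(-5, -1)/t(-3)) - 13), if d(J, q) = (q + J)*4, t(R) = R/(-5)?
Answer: -1680/131 ≈ -12.824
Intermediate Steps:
t(R) = -R/5 (t(R) = R*(-1/5) = -R/5)
d(J, q) = 4*J + 4*q (d(J, q) = (J + q)*4 = 4*J + 4*q)
672/((-3/(-5) + d(-5, -1)/t(-3)) - 13) = 672/((-3/(-5) + (4*(-5) + 4*(-1))/((-1/5*(-3)))) - 13) = 672/((-3*(-1/5) + (-20 - 4)/(3/5)) - 13) = 672/((3/5 - 24*5/3) - 13) = 672/((3/5 - 40) - 13) = 672/(-197/5 - 13) = 672/(-262/5) = 672*(-5/262) = -1680/131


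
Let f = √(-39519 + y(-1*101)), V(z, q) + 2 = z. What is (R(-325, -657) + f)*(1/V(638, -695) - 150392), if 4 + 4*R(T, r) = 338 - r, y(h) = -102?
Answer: -94788467201/2544 - 95649311*I*√39621/636 ≈ -3.726e+7 - 2.9936e+7*I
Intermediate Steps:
V(z, q) = -2 + z
f = I*√39621 (f = √(-39519 - 102) = √(-39621) = I*√39621 ≈ 199.05*I)
R(T, r) = 167/2 - r/4 (R(T, r) = -1 + (338 - r)/4 = -1 + (169/2 - r/4) = 167/2 - r/4)
(R(-325, -657) + f)*(1/V(638, -695) - 150392) = ((167/2 - ¼*(-657)) + I*√39621)*(1/(-2 + 638) - 150392) = ((167/2 + 657/4) + I*√39621)*(1/636 - 150392) = (991/4 + I*√39621)*(1/636 - 150392) = (991/4 + I*√39621)*(-95649311/636) = -94788467201/2544 - 95649311*I*√39621/636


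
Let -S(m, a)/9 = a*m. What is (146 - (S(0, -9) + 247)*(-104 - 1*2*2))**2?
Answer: 719419684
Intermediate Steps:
S(m, a) = -9*a*m
(146 - (S(0, -9) + 247)*(-104 - 1*2*2))**2 = (146 - (-9*(-9)*0 + 247)*(-104 - 1*2*2))**2 = (146 - (0 + 247)*(-104 - 2*2))**2 = (146 - 247*(-104 - 4))**2 = (146 - 247*(-108))**2 = (146 - 1*(-26676))**2 = (146 + 26676)**2 = 26822**2 = 719419684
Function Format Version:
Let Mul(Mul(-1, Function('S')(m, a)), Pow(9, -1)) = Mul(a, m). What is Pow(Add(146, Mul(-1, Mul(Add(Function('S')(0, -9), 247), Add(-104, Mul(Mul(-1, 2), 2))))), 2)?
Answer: 719419684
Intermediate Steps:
Function('S')(m, a) = Mul(-9, a, m) (Function('S')(m, a) = Mul(-9, Mul(a, m)) = Mul(-9, a, m))
Pow(Add(146, Mul(-1, Mul(Add(Function('S')(0, -9), 247), Add(-104, Mul(Mul(-1, 2), 2))))), 2) = Pow(Add(146, Mul(-1, Mul(Add(Mul(-9, -9, 0), 247), Add(-104, Mul(Mul(-1, 2), 2))))), 2) = Pow(Add(146, Mul(-1, Mul(Add(0, 247), Add(-104, Mul(-2, 2))))), 2) = Pow(Add(146, Mul(-1, Mul(247, Add(-104, -4)))), 2) = Pow(Add(146, Mul(-1, Mul(247, -108))), 2) = Pow(Add(146, Mul(-1, -26676)), 2) = Pow(Add(146, 26676), 2) = Pow(26822, 2) = 719419684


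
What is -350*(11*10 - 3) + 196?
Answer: -37254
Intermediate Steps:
-350*(11*10 - 3) + 196 = -350*(110 - 3) + 196 = -350*107 + 196 = -37450 + 196 = -37254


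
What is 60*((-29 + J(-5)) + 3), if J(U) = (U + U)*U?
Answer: 1440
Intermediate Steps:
J(U) = 2*U**2 (J(U) = (2*U)*U = 2*U**2)
60*((-29 + J(-5)) + 3) = 60*((-29 + 2*(-5)**2) + 3) = 60*((-29 + 2*25) + 3) = 60*((-29 + 50) + 3) = 60*(21 + 3) = 60*24 = 1440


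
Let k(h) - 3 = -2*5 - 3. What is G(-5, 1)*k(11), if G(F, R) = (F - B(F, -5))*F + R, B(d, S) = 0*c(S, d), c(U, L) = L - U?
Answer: -260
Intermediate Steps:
B(d, S) = 0 (B(d, S) = 0*(d - S) = 0)
G(F, R) = R + F**2 (G(F, R) = (F - 1*0)*F + R = (F + 0)*F + R = F*F + R = F**2 + R = R + F**2)
k(h) = -10 (k(h) = 3 + (-2*5 - 3) = 3 + (-10 - 3) = 3 - 13 = -10)
G(-5, 1)*k(11) = (1 + (-5)**2)*(-10) = (1 + 25)*(-10) = 26*(-10) = -260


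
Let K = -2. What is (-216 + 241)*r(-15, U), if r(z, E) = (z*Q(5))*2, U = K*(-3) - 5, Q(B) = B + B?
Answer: -7500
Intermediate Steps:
Q(B) = 2*B
U = 1 (U = -2*(-3) - 5 = 6 - 5 = 1)
r(z, E) = 20*z (r(z, E) = (z*(2*5))*2 = (z*10)*2 = (10*z)*2 = 20*z)
(-216 + 241)*r(-15, U) = (-216 + 241)*(20*(-15)) = 25*(-300) = -7500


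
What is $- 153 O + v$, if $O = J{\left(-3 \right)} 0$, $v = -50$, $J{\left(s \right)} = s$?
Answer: $-50$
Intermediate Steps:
$O = 0$ ($O = \left(-3\right) 0 = 0$)
$- 153 O + v = \left(-153\right) 0 - 50 = 0 - 50 = -50$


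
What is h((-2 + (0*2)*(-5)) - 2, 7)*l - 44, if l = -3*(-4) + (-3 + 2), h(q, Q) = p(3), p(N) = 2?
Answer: -22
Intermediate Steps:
h(q, Q) = 2
l = 11 (l = 12 - 1 = 11)
h((-2 + (0*2)*(-5)) - 2, 7)*l - 44 = 2*11 - 44 = 22 - 44 = -22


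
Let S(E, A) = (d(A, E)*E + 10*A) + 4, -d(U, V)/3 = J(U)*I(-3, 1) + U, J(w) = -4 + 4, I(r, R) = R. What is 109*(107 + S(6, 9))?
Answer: 4251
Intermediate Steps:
J(w) = 0
d(U, V) = -3*U (d(U, V) = -3*(0*1 + U) = -3*(0 + U) = -3*U)
S(E, A) = 4 + 10*A - 3*A*E (S(E, A) = ((-3*A)*E + 10*A) + 4 = (-3*A*E + 10*A) + 4 = (10*A - 3*A*E) + 4 = 4 + 10*A - 3*A*E)
109*(107 + S(6, 9)) = 109*(107 + (4 + 10*9 - 3*9*6)) = 109*(107 + (4 + 90 - 162)) = 109*(107 - 68) = 109*39 = 4251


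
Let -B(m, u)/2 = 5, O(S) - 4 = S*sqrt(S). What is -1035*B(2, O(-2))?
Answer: 10350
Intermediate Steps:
O(S) = 4 + S**(3/2) (O(S) = 4 + S*sqrt(S) = 4 + S**(3/2))
B(m, u) = -10 (B(m, u) = -2*5 = -10)
-1035*B(2, O(-2)) = -1035*(-10) = 10350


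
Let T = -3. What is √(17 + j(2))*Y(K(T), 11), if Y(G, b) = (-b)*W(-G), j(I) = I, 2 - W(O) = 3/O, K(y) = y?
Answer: -11*√19 ≈ -47.948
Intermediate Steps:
W(O) = 2 - 3/O
Y(G, b) = -b*(2 + 3/G) (Y(G, b) = (-b)*(2 - 3*(-1/G)) = (-b)*(2 - (-3)/G) = (-b)*(2 + 3/G) = -b*(2 + 3/G))
√(17 + j(2))*Y(K(T), 11) = √(17 + 2)*(-1*11*(3 + 2*(-3))/(-3)) = √19*(-1*11*(-⅓)*(3 - 6)) = √19*(-1*11*(-⅓)*(-3)) = √19*(-11) = -11*√19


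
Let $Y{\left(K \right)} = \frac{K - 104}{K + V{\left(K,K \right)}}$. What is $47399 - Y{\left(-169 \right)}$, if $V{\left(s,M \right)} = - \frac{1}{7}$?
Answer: $\frac{56118505}{1184} \approx 47397.0$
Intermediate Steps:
$V{\left(s,M \right)} = - \frac{1}{7}$ ($V{\left(s,M \right)} = \left(-1\right) \frac{1}{7} = - \frac{1}{7}$)
$Y{\left(K \right)} = \frac{-104 + K}{- \frac{1}{7} + K}$ ($Y{\left(K \right)} = \frac{K - 104}{K - \frac{1}{7}} = \frac{-104 + K}{- \frac{1}{7} + K}$)
$47399 - Y{\left(-169 \right)} = 47399 - \frac{7 \left(-104 - 169\right)}{-1 + 7 \left(-169\right)} = 47399 - 7 \frac{1}{-1 - 1183} \left(-273\right) = 47399 - 7 \frac{1}{-1184} \left(-273\right) = 47399 - 7 \left(- \frac{1}{1184}\right) \left(-273\right) = 47399 - \frac{1911}{1184} = \frac{56118505}{1184}$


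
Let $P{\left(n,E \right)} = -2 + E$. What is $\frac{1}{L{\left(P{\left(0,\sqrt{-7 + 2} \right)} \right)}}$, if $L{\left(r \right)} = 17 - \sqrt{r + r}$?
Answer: $\frac{1}{17 - \sqrt{2} \sqrt{-2 + i \sqrt{5}}} \approx 0.061303 + 0.0085673 i$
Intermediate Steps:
$L{\left(r \right)} = 17 - \sqrt{2} \sqrt{r}$ ($L{\left(r \right)} = 17 - \sqrt{2 r} = 17 - \sqrt{2} \sqrt{r}$)
$\frac{1}{L{\left(P{\left(0,\sqrt{-7 + 2} \right)} \right)}} = \frac{1}{17 - \sqrt{2} \sqrt{-2 + \sqrt{-7 + 2}}} = \frac{1}{17 - \sqrt{2} \sqrt{-2 + \sqrt{-5}}} = \frac{1}{17 - \sqrt{2} \sqrt{-2 + i \sqrt{5}}}$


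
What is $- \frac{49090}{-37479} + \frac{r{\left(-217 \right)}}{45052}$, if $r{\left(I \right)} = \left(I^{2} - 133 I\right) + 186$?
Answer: $\frac{1266275956}{422125977} \approx 2.9998$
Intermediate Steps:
$r{\left(I \right)} = 186 + I^{2} - 133 I$
$- \frac{49090}{-37479} + \frac{r{\left(-217 \right)}}{45052} = - \frac{49090}{-37479} + \frac{186 + \left(-217\right)^{2} - -28861}{45052} = \left(-49090\right) \left(- \frac{1}{37479}\right) + \left(186 + 47089 + 28861\right) \frac{1}{45052} = \frac{49090}{37479} + 76136 \cdot \frac{1}{45052} = \frac{49090}{37479} + \frac{19034}{11263} = \frac{1266275956}{422125977}$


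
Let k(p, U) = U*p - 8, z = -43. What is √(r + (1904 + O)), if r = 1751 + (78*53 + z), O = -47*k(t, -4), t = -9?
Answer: √6430 ≈ 80.187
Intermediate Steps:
k(p, U) = -8 + U*p
O = -1316 (O = -47*(-8 - 4*(-9)) = -47*(-8 + 36) = -47*28 = -1316)
r = 5842 (r = 1751 + (78*53 - 43) = 1751 + (4134 - 43) = 1751 + 4091 = 5842)
√(r + (1904 + O)) = √(5842 + (1904 - 1316)) = √(5842 + 588) = √6430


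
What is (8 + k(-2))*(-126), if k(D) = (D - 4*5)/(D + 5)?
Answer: -84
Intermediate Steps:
k(D) = (-20 + D)/(5 + D) (k(D) = (D - 20)/(5 + D) = (-20 + D)/(5 + D))
(8 + k(-2))*(-126) = (8 + (-20 - 2)/(5 - 2))*(-126) = (8 - 22/3)*(-126) = (⅔)*(-126) = -84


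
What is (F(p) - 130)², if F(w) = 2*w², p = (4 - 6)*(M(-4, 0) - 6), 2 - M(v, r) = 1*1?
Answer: 4900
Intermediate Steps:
M(v, r) = 1 (M(v, r) = 2 - 1 = 1)
p = 10 (p = (4 - 6)*(1 - 6) = -2*(-5) = 10)
(F(p) - 130)² = (2*10² - 130)² = (2*100 - 130)² = (200 - 130)² = 70² = 4900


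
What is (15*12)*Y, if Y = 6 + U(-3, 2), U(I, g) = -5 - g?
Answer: -180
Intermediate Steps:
Y = -1 (Y = 6 + (-5 - 1*2) = 6 + (-5 - 2) = 6 - 7 = -1)
(15*12)*Y = (15*12)*(-1) = 180*(-1) = -180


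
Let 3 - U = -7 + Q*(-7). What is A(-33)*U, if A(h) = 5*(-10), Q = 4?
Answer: -1900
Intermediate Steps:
A(h) = -50
U = 38 (U = 3 - (-7 + 4*(-7)) = 3 - (-7 - 28) = 3 - 1*(-35) = 3 + 35 = 38)
A(-33)*U = -50*38 = -1900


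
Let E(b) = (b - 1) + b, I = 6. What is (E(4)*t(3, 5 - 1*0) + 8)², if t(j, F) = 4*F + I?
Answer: 36100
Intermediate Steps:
t(j, F) = 6 + 4*F (t(j, F) = 4*F + 6 = 6 + 4*F)
E(b) = -1 + 2*b (E(b) = (-1 + b) + b = -1 + 2*b)
(E(4)*t(3, 5 - 1*0) + 8)² = ((-1 + 2*4)*(6 + 4*(5 - 1*0)) + 8)² = ((-1 + 8)*(6 + 4*(5 + 0)) + 8)² = (7*(6 + 4*5) + 8)² = (7*(6 + 20) + 8)² = (7*26 + 8)² = (182 + 8)² = 190² = 36100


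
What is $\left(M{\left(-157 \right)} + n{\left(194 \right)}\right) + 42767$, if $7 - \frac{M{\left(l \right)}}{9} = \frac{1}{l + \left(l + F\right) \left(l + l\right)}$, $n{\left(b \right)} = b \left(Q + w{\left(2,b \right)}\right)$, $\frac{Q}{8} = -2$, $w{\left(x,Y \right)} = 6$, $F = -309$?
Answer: $\frac{5976768621}{146167} \approx 40890.0$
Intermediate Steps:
$Q = -16$ ($Q = 8 \left(-2\right) = -16$)
$n{\left(b \right)} = - 10 b$ ($n{\left(b \right)} = b \left(-16 + 6\right) = b \left(-10\right) = - 10 b$)
$M{\left(l \right)} = 63 - \frac{9}{l + 2 l \left(-309 + l\right)}$ ($M{\left(l \right)} = 63 - \frac{9}{l + \left(l - 309\right) \left(l + l\right)} = 63 - \frac{9}{l + \left(-309 + l\right) 2 l} = 63 - \frac{9}{l + 2 l \left(-309 + l\right)}$)
$\left(M{\left(-157 \right)} + n{\left(194 \right)}\right) + 42767 = \left(\frac{9 \left(-1 - -678083 + 14 \left(-157\right)^{2}\right)}{\left(-157\right) \left(-617 + 2 \left(-157\right)\right)} - 1940\right) + 42767 = \left(9 \left(- \frac{1}{157}\right) \frac{1}{-617 - 314} \left(-1 + 678083 + 14 \cdot 24649\right) - 1940\right) + 42767 = \left(9 \left(- \frac{1}{157}\right) \frac{1}{-931} \left(-1 + 678083 + 345086\right) - 1940\right) + 42767 = \left(9 \left(- \frac{1}{157}\right) \left(- \frac{1}{931}\right) 1023168 - 1940\right) + 42767 = \left(\frac{9208512}{146167} - 1940\right) + 42767 = - \frac{274355468}{146167} + 42767 = \frac{5976768621}{146167}$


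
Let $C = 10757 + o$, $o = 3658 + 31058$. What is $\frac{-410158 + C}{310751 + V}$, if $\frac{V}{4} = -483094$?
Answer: $\frac{72937}{324325} \approx 0.22489$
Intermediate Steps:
$V = -1932376$ ($V = 4 \left(-483094\right) = -1932376$)
$o = 34716$
$C = 45473$ ($C = 10757 + 34716 = 45473$)
$\frac{-410158 + C}{310751 + V} = \frac{-410158 + 45473}{310751 - 1932376} = - \frac{364685}{-1621625} = \left(-364685\right) \left(- \frac{1}{1621625}\right) = \frac{72937}{324325}$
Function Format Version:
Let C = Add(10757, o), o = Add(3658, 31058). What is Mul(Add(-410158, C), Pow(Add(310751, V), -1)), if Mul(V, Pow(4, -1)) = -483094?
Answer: Rational(72937, 324325) ≈ 0.22489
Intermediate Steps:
V = -1932376 (V = Mul(4, -483094) = -1932376)
o = 34716
C = 45473 (C = Add(10757, 34716) = 45473)
Mul(Add(-410158, C), Pow(Add(310751, V), -1)) = Mul(Add(-410158, 45473), Pow(Add(310751, -1932376), -1)) = Mul(-364685, Pow(-1621625, -1)) = Mul(-364685, Rational(-1, 1621625)) = Rational(72937, 324325)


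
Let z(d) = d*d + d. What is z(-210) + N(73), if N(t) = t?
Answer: 43963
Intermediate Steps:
z(d) = d + d² (z(d) = d² + d = d + d²)
z(-210) + N(73) = -210*(1 - 210) + 73 = -210*(-209) + 73 = 43890 + 73 = 43963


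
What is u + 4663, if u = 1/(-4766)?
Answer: 22223857/4766 ≈ 4663.0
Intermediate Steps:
u = -1/4766 ≈ -0.00020982
u + 4663 = -1/4766 + 4663 = 22223857/4766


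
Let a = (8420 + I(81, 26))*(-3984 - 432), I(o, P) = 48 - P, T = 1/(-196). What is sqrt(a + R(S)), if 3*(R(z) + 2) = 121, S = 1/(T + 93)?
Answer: I*sqrt(335518503)/3 ≈ 6105.7*I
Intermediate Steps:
T = -1/196 ≈ -0.0051020
S = 196/18227 (S = 1/(-1/196 + 93) = 1/(18227/196) = 196/18227 ≈ 0.010753)
R(z) = 115/3 (R(z) = -2 + (1/3)*121 = -2 + 121/3 = 115/3)
a = -37279872 (a = (8420 + (48 - 1*26))*(-3984 - 432) = (8420 + (48 - 26))*(-4416) = (8420 + 22)*(-4416) = 8442*(-4416) = -37279872)
sqrt(a + R(S)) = sqrt(-37279872 + 115/3) = sqrt(-111839501/3) = I*sqrt(335518503)/3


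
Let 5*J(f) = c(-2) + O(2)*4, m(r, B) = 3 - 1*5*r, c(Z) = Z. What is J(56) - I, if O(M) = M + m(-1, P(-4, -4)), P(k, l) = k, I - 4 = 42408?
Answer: -212022/5 ≈ -42404.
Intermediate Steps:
I = 42412 (I = 4 + 42408 = 42412)
m(r, B) = 3 - 5*r
O(M) = 8 + M (O(M) = M + (3 - 5*(-1)) = M + (3 + 5) = M + 8 = 8 + M)
J(f) = 38/5 (J(f) = (-2 + (8 + 2)*4)/5 = (-2 + 10*4)/5 = (-2 + 40)/5 = (⅕)*38 = 38/5)
J(56) - I = 38/5 - 1*42412 = 38/5 - 42412 = -212022/5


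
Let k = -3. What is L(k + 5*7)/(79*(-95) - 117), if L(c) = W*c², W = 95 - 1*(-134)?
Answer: -117248/3811 ≈ -30.766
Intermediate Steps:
W = 229 (W = 95 + 134 = 229)
L(c) = 229*c²
L(k + 5*7)/(79*(-95) - 117) = (229*(-3 + 5*7)²)/(79*(-95) - 117) = (229*(-3 + 35)²)/(-7505 - 117) = (229*32²)/(-7622) = (229*1024)*(-1/7622) = 234496*(-1/7622) = -117248/3811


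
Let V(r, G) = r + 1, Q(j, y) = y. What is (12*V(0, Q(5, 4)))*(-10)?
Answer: -120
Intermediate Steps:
V(r, G) = 1 + r
(12*V(0, Q(5, 4)))*(-10) = (12*(1 + 0))*(-10) = (12*1)*(-10) = 12*(-10) = -120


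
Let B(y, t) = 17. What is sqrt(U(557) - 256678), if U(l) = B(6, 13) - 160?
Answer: I*sqrt(256821) ≈ 506.77*I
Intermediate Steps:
U(l) = -143 (U(l) = 17 - 160 = -143)
sqrt(U(557) - 256678) = sqrt(-143 - 256678) = sqrt(-256821) = I*sqrt(256821)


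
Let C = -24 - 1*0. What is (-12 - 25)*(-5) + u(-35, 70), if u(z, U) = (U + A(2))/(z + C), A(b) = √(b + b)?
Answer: 10843/59 ≈ 183.78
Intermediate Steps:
A(b) = √2*√b (A(b) = √(2*b) = √2*√b)
C = -24 (C = -24 + 0 = -24)
u(z, U) = (2 + U)/(-24 + z) (u(z, U) = (U + √2*√2)/(z - 24) = (U + 2)/(-24 + z) = (2 + U)/(-24 + z))
(-12 - 25)*(-5) + u(-35, 70) = (-12 - 25)*(-5) + (2 + 70)/(-24 - 35) = -37*(-5) + 72/(-59) = 185 - 1/59*72 = 185 - 72/59 = 10843/59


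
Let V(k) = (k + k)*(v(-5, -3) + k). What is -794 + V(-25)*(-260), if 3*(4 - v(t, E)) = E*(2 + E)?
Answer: -286794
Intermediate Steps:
v(t, E) = 4 - E*(2 + E)/3
V(k) = 2*k*(3 + k) (V(k) = (k + k)*((4 - 2/3*(-3) - 1/3*(-3)**2) + k) = (2*k)*((4 + 2 - 1/3*9) + k) = (2*k)*((4 + 2 - 3) + k) = (2*k)*(3 + k) = 2*k*(3 + k))
-794 + V(-25)*(-260) = -794 + (2*(-25)*(3 - 25))*(-260) = -794 + (2*(-25)*(-22))*(-260) = -794 + 1100*(-260) = -794 - 286000 = -286794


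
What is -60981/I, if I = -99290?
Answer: 60981/99290 ≈ 0.61417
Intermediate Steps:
-60981/I = -60981/(-99290) = -60981*(-1/99290) = 60981/99290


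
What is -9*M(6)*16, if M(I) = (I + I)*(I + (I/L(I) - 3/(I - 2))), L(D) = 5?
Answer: -55728/5 ≈ -11146.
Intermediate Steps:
M(I) = 2*I*(-3/(-2 + I) + 6*I/5) (M(I) = (I + I)*(I + (I/5 - 3/(I - 2))) = (2*I)*(I + (I*(1/5) - 3/(-2 + I))) = (2*I)*(I + (I/5 - 3/(-2 + I))) = (2*I)*(I + (-3/(-2 + I) + I/5)) = (2*I)*(-3/(-2 + I) + 6*I/5) = 2*I*(-3/(-2 + I) + 6*I/5))
-9*M(6)*16 = -54*6*(-5 - 4*6 + 2*6**2)/(5*(-2 + 6))*16 = -54*6*(-5 - 24 + 2*36)/(5*4)*16 = -54*6*(-5 - 24 + 72)/(5*4)*16 = -54*6*43/(5*4)*16 = -9*387/5*16 = -3483/5*16 = -55728/5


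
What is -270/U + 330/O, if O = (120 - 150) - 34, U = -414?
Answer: -3315/736 ≈ -4.5041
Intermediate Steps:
O = -64 (O = -30 - 34 = -64)
-270/U + 330/O = -270/(-414) + 330/(-64) = -270*(-1/414) + 330*(-1/64) = 15/23 - 165/32 = -3315/736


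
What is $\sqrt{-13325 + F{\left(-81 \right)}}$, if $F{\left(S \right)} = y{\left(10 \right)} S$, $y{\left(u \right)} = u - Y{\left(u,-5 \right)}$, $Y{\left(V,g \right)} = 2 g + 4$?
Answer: $i \sqrt{14621} \approx 120.92 i$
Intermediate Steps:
$Y{\left(V,g \right)} = 4 + 2 g$
$y{\left(u \right)} = 6 + u$ ($y{\left(u \right)} = u - \left(4 + 2 \left(-5\right)\right) = u - \left(4 - 10\right) = u - -6 = u + 6 = 6 + u$)
$F{\left(S \right)} = 16 S$ ($F{\left(S \right)} = \left(6 + 10\right) S = 16 S$)
$\sqrt{-13325 + F{\left(-81 \right)}} = \sqrt{-13325 + 16 \left(-81\right)} = \sqrt{-13325 - 1296} = \sqrt{-14621} = i \sqrt{14621}$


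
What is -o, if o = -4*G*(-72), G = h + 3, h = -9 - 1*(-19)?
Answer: -3744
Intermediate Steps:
h = 10 (h = -9 + 19 = 10)
G = 13 (G = 10 + 3 = 13)
o = 3744 (o = -4*13*(-72) = -52*(-72) = 3744)
-o = -1*3744 = -3744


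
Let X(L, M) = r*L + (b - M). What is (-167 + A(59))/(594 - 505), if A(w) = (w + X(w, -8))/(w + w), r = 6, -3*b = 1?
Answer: -28928/15753 ≈ -1.8363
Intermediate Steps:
b = -1/3 (b = -1/3*1 = -1/3 ≈ -0.33333)
X(L, M) = -1/3 - M + 6*L (X(L, M) = 6*L + (-1/3 - M) = -1/3 - M + 6*L)
A(w) = (23/3 + 7*w)/(2*w) (A(w) = (w + (-1/3 - 1*(-8) + 6*w))/(w + w) = (w + (-1/3 + 8 + 6*w))/((2*w)) = (w + (23/3 + 6*w))*(1/(2*w)) = (23/3 + 7*w)*(1/(2*w)) = (23/3 + 7*w)/(2*w))
(-167 + A(59))/(594 - 505) = (-167 + (1/6)*(23 + 21*59)/59)/(594 - 505) = (-167 + (1/6)*(1/59)*(23 + 1239))/89 = (-167 + (1/6)*(1/59)*1262)*(1/89) = (-167 + 631/177)*(1/89) = -28928/177*1/89 = -28928/15753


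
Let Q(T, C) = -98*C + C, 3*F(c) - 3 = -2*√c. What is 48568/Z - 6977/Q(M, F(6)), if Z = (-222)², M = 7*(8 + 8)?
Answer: -252001981/5975685 - 13954*√6/485 ≈ -112.65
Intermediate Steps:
M = 112 (M = 7*16 = 112)
Z = 49284
F(c) = 1 - 2*√c/3 (F(c) = 1 + (-2*√c)/3 = 1 - 2*√c/3)
Q(T, C) = -97*C
48568/Z - 6977/Q(M, F(6)) = 48568/49284 - 6977*(-1/(97*(1 - 2*√6/3))) = 48568*(1/49284) - 6977/(-97 + 194*√6/3) = 12142/12321 - 6977/(-97 + 194*√6/3)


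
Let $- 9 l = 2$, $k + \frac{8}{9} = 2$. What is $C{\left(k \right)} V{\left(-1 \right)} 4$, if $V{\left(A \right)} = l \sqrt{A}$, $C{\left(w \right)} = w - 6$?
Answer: $\frac{352 i}{81} \approx 4.3457 i$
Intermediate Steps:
$k = \frac{10}{9}$ ($k = - \frac{8}{9} + 2 = \frac{10}{9} \approx 1.1111$)
$C{\left(w \right)} = -6 + w$ ($C{\left(w \right)} = w - 6 = -6 + w$)
$l = - \frac{2}{9}$ ($l = \left(- \frac{1}{9}\right) 2 = - \frac{2}{9} \approx -0.22222$)
$V{\left(A \right)} = - \frac{2 \sqrt{A}}{9}$
$C{\left(k \right)} V{\left(-1 \right)} 4 = \left(-6 + \frac{10}{9}\right) \left(- \frac{2 \sqrt{-1}}{9}\right) 4 = - \frac{44 \left(- \frac{2 i}{9}\right)}{9} \cdot 4 = \frac{88 i}{81} \cdot 4 = \frac{352 i}{81}$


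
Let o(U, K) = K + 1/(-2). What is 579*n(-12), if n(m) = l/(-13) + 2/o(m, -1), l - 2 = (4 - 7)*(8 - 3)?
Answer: -193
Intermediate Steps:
l = -13 (l = 2 + (4 - 7)*(8 - 3) = 2 - 3*5 = 2 - 15 = -13)
o(U, K) = -½ + K (o(U, K) = K - ½ = -½ + K)
n(m) = -⅓ (n(m) = -13/(-13) + 2/(-½ - 1) = -13*(-1/13) + 2/(-3/2) = 1 + 2*(-⅔) = 1 - 4/3 = -⅓)
579*n(-12) = 579*(-⅓) = -193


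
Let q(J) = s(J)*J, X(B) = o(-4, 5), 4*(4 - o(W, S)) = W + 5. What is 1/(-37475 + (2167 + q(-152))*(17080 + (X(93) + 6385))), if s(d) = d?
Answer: 4/2372165225 ≈ 1.6862e-9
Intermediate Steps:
o(W, S) = 11/4 - W/4 (o(W, S) = 4 - (W + 5)/4 = 4 - (5 + W)/4 = 4 + (-5/4 - W/4) = 11/4 - W/4)
X(B) = 15/4 (X(B) = 11/4 - 1/4*(-4) = 11/4 + 1 = 15/4)
q(J) = J**2 (q(J) = J*J = J**2)
1/(-37475 + (2167 + q(-152))*(17080 + (X(93) + 6385))) = 1/(-37475 + (2167 + (-152)**2)*(17080 + (15/4 + 6385))) = 1/(-37475 + (2167 + 23104)*(17080 + 25555/4)) = 1/(-37475 + 25271*(93875/4)) = 1/(-37475 + 2372315125/4) = 1/(2372165225/4) = 4/2372165225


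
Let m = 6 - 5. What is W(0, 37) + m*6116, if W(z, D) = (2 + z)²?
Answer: 6120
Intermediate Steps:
m = 1
W(0, 37) + m*6116 = (2 + 0)² + 1*6116 = 2² + 6116 = 4 + 6116 = 6120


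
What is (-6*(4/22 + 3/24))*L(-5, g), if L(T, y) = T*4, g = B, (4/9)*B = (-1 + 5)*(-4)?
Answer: 405/11 ≈ 36.818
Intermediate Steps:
B = -36 (B = 9*((-1 + 5)*(-4))/4 = 9*(4*(-4))/4 = (9/4)*(-16) = -36)
g = -36
L(T, y) = 4*T
(-6*(4/22 + 3/24))*L(-5, g) = (-6*(4/22 + 3/24))*(4*(-5)) = -6*(4*(1/22) + 3*(1/24))*(-20) = -6*(2/11 + ⅛)*(-20) = -6*27/88*(-20) = -81/44*(-20) = 405/11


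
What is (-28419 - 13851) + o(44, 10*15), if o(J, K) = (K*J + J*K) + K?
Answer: -28920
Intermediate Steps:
o(J, K) = K + 2*J*K (o(J, K) = (J*K + J*K) + K = 2*J*K + K = K + 2*J*K)
(-28419 - 13851) + o(44, 10*15) = (-28419 - 13851) + (10*15)*(1 + 2*44) = -42270 + 150*(1 + 88) = -42270 + 150*89 = -42270 + 13350 = -28920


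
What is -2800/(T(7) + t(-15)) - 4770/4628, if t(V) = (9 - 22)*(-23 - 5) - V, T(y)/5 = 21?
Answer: -1908385/279994 ≈ -6.8158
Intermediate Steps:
T(y) = 105 (T(y) = 5*21 = 105)
t(V) = 364 - V (t(V) = -13*(-28) - V = 364 - V)
-2800/(T(7) + t(-15)) - 4770/4628 = -2800/(105 + (364 - 1*(-15))) - 4770/4628 = -2800/(105 + (364 + 15)) - 4770*1/4628 = -2800/(105 + 379) - 2385/2314 = -2800/484 - 2385/2314 = -2800*1/484 - 2385/2314 = -700/121 - 2385/2314 = -1908385/279994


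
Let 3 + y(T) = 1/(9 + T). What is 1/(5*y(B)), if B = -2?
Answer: -7/100 ≈ -0.070000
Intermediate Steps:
y(T) = -3 + 1/(9 + T)
1/(5*y(B)) = 1/(5*((-26 - 3*(-2))/(9 - 2))) = 1/(5*((-26 + 6)/7)) = 1/(5*((1/7)*(-20))) = 1/(5*(-20/7)) = 1/(-100/7) = -7/100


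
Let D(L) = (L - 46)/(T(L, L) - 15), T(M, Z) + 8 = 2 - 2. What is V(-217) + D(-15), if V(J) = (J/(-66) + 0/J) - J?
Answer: 338423/1518 ≈ 222.94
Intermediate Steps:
T(M, Z) = -8 (T(M, Z) = -8 + (2 - 2) = -8 + 0 = -8)
D(L) = 2 - L/23 (D(L) = (L - 46)/(-8 - 15) = (-46 + L)/(-23) = (-46 + L)*(-1/23) = 2 - L/23)
V(J) = -67*J/66 (V(J) = (J*(-1/66) + 0) - J = (-J/66 + 0) - J = -J/66 - J = -67*J/66)
V(-217) + D(-15) = -67/66*(-217) + (2 - 1/23*(-15)) = 14539/66 + (2 + 15/23) = 14539/66 + 61/23 = 338423/1518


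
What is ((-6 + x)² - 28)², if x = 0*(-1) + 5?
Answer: 729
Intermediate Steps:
x = 5 (x = 0 + 5 = 5)
((-6 + x)² - 28)² = ((-6 + 5)² - 28)² = ((-1)² - 28)² = (1 - 28)² = (-27)² = 729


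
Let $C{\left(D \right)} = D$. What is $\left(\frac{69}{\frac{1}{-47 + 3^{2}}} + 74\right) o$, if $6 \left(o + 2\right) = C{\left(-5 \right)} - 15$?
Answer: $\frac{40768}{3} \approx 13589.0$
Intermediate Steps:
$o = - \frac{16}{3}$ ($o = -2 + \frac{-5 - 15}{6} = -2 + \frac{1}{6} \left(-20\right) = -2 - \frac{10}{3} = - \frac{16}{3} \approx -5.3333$)
$\left(\frac{69}{\frac{1}{-47 + 3^{2}}} + 74\right) o = \left(\frac{69}{\frac{1}{-47 + 3^{2}}} + 74\right) \left(- \frac{16}{3}\right) = \left(\frac{69}{\frac{1}{-47 + 9}} + 74\right) \left(- \frac{16}{3}\right) = \left(\frac{69}{\frac{1}{-38}} + 74\right) \left(- \frac{16}{3}\right) = \left(\frac{69}{- \frac{1}{38}} + 74\right) \left(- \frac{16}{3}\right) = \left(69 \left(-38\right) + 74\right) \left(- \frac{16}{3}\right) = \left(-2622 + 74\right) \left(- \frac{16}{3}\right) = \left(-2548\right) \left(- \frac{16}{3}\right) = \frac{40768}{3}$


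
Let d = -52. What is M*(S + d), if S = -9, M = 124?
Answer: -7564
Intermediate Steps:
M*(S + d) = 124*(-9 - 52) = 124*(-61) = -7564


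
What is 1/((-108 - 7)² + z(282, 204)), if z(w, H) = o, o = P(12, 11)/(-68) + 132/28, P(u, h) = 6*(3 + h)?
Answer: 119/1574189 ≈ 7.5595e-5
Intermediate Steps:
P(u, h) = 18 + 6*h
o = 414/119 (o = (18 + 6*11)/(-68) + 132/28 = (18 + 66)*(-1/68) + 132*(1/28) = 84*(-1/68) + 33/7 = -21/17 + 33/7 = 414/119 ≈ 3.4790)
z(w, H) = 414/119
1/((-108 - 7)² + z(282, 204)) = 1/((-108 - 7)² + 414/119) = 1/((-115)² + 414/119) = 1/(13225 + 414/119) = 1/(1574189/119) = 119/1574189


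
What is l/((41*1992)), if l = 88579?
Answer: 88579/81672 ≈ 1.0846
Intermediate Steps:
l/((41*1992)) = 88579/((41*1992)) = 88579/81672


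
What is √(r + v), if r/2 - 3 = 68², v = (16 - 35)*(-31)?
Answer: √9843 ≈ 99.212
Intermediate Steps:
v = 589 (v = -19*(-31) = 589)
r = 9254 (r = 6 + 2*68² = 6 + 2*4624 = 6 + 9248 = 9254)
√(r + v) = √(9254 + 589) = √9843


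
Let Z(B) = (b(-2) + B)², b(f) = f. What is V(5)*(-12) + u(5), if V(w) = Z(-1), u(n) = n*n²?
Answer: 17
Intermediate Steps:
u(n) = n³
Z(B) = (-2 + B)²
V(w) = 9 (V(w) = (-2 - 1)² = (-3)² = 9)
V(5)*(-12) + u(5) = 9*(-12) + 5³ = -108 + 125 = 17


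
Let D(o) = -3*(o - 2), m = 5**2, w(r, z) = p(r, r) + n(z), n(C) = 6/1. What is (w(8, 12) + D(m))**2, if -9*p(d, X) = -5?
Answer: 315844/81 ≈ 3899.3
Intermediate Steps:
n(C) = 6 (n(C) = 6*1 = 6)
p(d, X) = 5/9 (p(d, X) = -1/9*(-5) = 5/9)
w(r, z) = 59/9 (w(r, z) = 5/9 + 6 = 59/9)
m = 25
D(o) = 6 - 3*o (D(o) = -3*(-2 + o) = 6 - 3*o)
(w(8, 12) + D(m))**2 = (59/9 + (6 - 3*25))**2 = (59/9 + (6 - 75))**2 = (59/9 - 69)**2 = (-562/9)**2 = 315844/81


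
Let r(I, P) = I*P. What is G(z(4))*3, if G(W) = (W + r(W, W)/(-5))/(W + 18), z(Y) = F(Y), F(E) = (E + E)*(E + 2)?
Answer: -1032/55 ≈ -18.764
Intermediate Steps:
F(E) = 2*E*(2 + E) (F(E) = (2*E)*(2 + E) = 2*E*(2 + E))
z(Y) = 2*Y*(2 + Y)
G(W) = (W - W**2/5)/(18 + W) (G(W) = (W + (W*W)/(-5))/(W + 18) = (W + W**2*(-1/5))/(18 + W) = (W - W**2/5)/(18 + W))
G(z(4))*3 = ((2*4*(2 + 4))*(5 - 2*4*(2 + 4))/(5*(18 + 2*4*(2 + 4))))*3 = ((2*4*6)*(5 - 2*4*6)/(5*(18 + 2*4*6)))*3 = ((1/5)*48*(5 - 1*48)/(18 + 48))*3 = ((1/5)*48*(5 - 48)/66)*3 = ((1/5)*48*(1/66)*(-43))*3 = -344/55*3 = -1032/55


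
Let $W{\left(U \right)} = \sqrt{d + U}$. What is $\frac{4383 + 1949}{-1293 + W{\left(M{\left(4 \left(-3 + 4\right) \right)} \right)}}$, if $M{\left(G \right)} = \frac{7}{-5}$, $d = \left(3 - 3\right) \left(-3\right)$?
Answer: $- \frac{10234095}{2089813} - \frac{1583 i \sqrt{35}}{2089813} \approx -4.8971 - 0.0044813 i$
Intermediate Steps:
$d = 0$ ($d = 0 \left(-3\right) = 0$)
$M{\left(G \right)} = - \frac{7}{5}$ ($M{\left(G \right)} = 7 \left(- \frac{1}{5}\right) = - \frac{7}{5}$)
$W{\left(U \right)} = \sqrt{U}$ ($W{\left(U \right)} = \sqrt{0 + U} = \sqrt{U}$)
$\frac{4383 + 1949}{-1293 + W{\left(M{\left(4 \left(-3 + 4\right) \right)} \right)}} = \frac{4383 + 1949}{-1293 + \sqrt{- \frac{7}{5}}} = \frac{6332}{-1293 + \frac{i \sqrt{35}}{5}}$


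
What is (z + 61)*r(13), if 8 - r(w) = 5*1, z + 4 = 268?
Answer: 975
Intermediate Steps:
z = 264 (z = -4 + 268 = 264)
r(w) = 3 (r(w) = 8 - 5 = 3)
(z + 61)*r(13) = (264 + 61)*3 = 325*3 = 975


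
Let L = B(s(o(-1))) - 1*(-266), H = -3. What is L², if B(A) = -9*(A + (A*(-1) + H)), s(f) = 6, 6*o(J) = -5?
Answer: 85849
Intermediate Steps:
o(J) = -⅚ (o(J) = (⅙)*(-5) = -⅚)
B(A) = 27 (B(A) = -9*(A + (A*(-1) - 3)) = -9*(A + (-A - 3)) = -9*(A + (-3 - A)) = -9*(-3) = 27)
L = 293 (L = 27 - 1*(-266) = 27 + 266 = 293)
L² = 293² = 85849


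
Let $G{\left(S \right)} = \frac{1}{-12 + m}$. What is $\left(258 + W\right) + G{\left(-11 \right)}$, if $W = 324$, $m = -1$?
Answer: $\frac{7565}{13} \approx 581.92$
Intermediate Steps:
$G{\left(S \right)} = - \frac{1}{13}$ ($G{\left(S \right)} = \frac{1}{-12 - 1} = \frac{1}{-13} = - \frac{1}{13}$)
$\left(258 + W\right) + G{\left(-11 \right)} = \left(258 + 324\right) - \frac{1}{13} = 582 - \frac{1}{13} = \frac{7565}{13}$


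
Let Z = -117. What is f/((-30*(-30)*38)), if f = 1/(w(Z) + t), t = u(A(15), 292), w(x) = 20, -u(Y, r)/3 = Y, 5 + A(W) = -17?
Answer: 1/2941200 ≈ 3.4000e-7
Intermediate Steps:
A(W) = -22 (A(W) = -5 - 17 = -22)
u(Y, r) = -3*Y
t = 66 (t = -3*(-22) = 66)
f = 1/86 (f = 1/(20 + 66) = 1/86 ≈ 0.011628)
f/((-30*(-30)*38)) = 1/(86*((-30*(-30)*38))) = 1/(86*((900*38))) = (1/86)/34200 = (1/86)*(1/34200) = 1/2941200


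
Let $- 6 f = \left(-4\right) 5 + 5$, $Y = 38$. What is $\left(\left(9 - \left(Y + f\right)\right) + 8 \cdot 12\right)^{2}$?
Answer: $\frac{16641}{4} \approx 4160.3$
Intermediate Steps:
$f = \frac{5}{2}$ ($f = - \frac{\left(-4\right) 5 + 5}{6} = - \frac{-20 + 5}{6} = \left(- \frac{1}{6}\right) \left(-15\right) = \frac{5}{2} \approx 2.5$)
$\left(\left(9 - \left(Y + f\right)\right) + 8 \cdot 12\right)^{2} = \left(\left(9 - \left(38 + \frac{5}{2}\right)\right) + 8 \cdot 12\right)^{2} = \left(\left(9 - \frac{81}{2}\right) + 96\right)^{2} = \left(- \frac{63}{2} + 96\right)^{2} = \left(\frac{129}{2}\right)^{2} = \frac{16641}{4}$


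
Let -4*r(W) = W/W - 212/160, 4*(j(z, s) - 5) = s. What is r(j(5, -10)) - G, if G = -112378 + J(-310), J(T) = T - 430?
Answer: 18098893/160 ≈ 1.1312e+5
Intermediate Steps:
J(T) = -430 + T
j(z, s) = 5 + s/4
G = -113118 (G = -112378 + (-430 - 310) = -112378 - 740 = -113118)
r(W) = 13/160 (r(W) = -(W/W - 212/160)/4 = -(1 - 212*1/160)/4 = -(1 - 53/40)/4 = -1/4*(-13/40) = 13/160)
r(j(5, -10)) - G = 13/160 - 1*(-113118) = 13/160 + 113118 = 18098893/160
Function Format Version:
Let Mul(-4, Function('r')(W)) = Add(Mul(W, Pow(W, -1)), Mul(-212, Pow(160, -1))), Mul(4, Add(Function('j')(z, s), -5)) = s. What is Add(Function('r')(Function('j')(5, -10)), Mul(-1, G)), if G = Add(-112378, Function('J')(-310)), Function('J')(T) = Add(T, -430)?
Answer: Rational(18098893, 160) ≈ 1.1312e+5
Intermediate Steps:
Function('J')(T) = Add(-430, T)
Function('j')(z, s) = Add(5, Mul(Rational(1, 4), s))
G = -113118 (G = Add(-112378, Add(-430, -310)) = Add(-112378, -740) = -113118)
Function('r')(W) = Rational(13, 160) (Function('r')(W) = Mul(Rational(-1, 4), Add(Mul(W, Pow(W, -1)), Mul(-212, Pow(160, -1)))) = Mul(Rational(-1, 4), Add(1, Mul(-212, Rational(1, 160)))) = Mul(Rational(-1, 4), Add(1, Rational(-53, 40))) = Mul(Rational(-1, 4), Rational(-13, 40)) = Rational(13, 160))
Add(Function('r')(Function('j')(5, -10)), Mul(-1, G)) = Add(Rational(13, 160), Mul(-1, -113118)) = Add(Rational(13, 160), 113118) = Rational(18098893, 160)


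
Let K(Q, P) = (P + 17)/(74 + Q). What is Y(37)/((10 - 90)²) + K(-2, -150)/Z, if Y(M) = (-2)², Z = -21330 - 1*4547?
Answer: 259493/372628800 ≈ 0.00069638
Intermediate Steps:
Z = -25877 (Z = -21330 - 4547 = -25877)
Y(M) = 4
K(Q, P) = (17 + P)/(74 + Q)
Y(37)/((10 - 90)²) + K(-2, -150)/Z = 4/((10 - 90)²) + ((17 - 150)/(74 - 2))/(-25877) = 4/((-80)²) + (-133/72)*(-1/25877) = 4/6400 + ((1/72)*(-133))*(-1/25877) = 4*(1/6400) - 133/72*(-1/25877) = 1/1600 + 133/1863144 = 259493/372628800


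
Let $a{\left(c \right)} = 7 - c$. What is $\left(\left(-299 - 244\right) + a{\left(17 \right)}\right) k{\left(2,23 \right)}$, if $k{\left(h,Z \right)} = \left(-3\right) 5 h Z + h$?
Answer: $380464$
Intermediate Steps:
$k{\left(h,Z \right)} = h - 15 Z h$ ($k{\left(h,Z \right)} = - 15 h Z + h = - 15 Z h + h = h - 15 Z h$)
$\left(\left(-299 - 244\right) + a{\left(17 \right)}\right) k{\left(2,23 \right)} = \left(\left(-299 - 244\right) + \left(7 - 17\right)\right) 2 \left(1 - 345\right) = \left(-543 + \left(7 - 17\right)\right) 2 \left(1 - 345\right) = \left(-543 - 10\right) 2 \left(-344\right) = \left(-553\right) \left(-688\right) = 380464$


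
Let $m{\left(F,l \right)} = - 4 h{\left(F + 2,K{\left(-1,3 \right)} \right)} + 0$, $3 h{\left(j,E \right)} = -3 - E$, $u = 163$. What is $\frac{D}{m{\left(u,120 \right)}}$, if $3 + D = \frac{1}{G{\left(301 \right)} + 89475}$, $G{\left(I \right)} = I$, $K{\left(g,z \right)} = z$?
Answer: $- \frac{269327}{718208} \approx -0.375$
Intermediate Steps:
$h{\left(j,E \right)} = -1 - \frac{E}{3}$ ($h{\left(j,E \right)} = \frac{-3 - E}{3} = -1 - \frac{E}{3}$)
$m{\left(F,l \right)} = 8$ ($m{\left(F,l \right)} = - 4 \left(-1 - 1\right) + 0 = \left(-4\right) \left(-2\right) + 0 = 8 + 0 = 8$)
$D = - \frac{269327}{89776}$ ($D = -3 + \frac{1}{301 + 89475} = -3 + \frac{1}{89776} = - \frac{269327}{89776} \approx -3.0$)
$\frac{D}{m{\left(u,120 \right)}} = - \frac{269327}{89776 \cdot 8} = \left(- \frac{269327}{89776}\right) \frac{1}{8} = - \frac{269327}{718208}$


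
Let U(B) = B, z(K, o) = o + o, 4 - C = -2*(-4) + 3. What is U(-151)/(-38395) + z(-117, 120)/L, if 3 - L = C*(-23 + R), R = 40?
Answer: 4616611/2342095 ≈ 1.9711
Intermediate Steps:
C = -7 (C = 4 - (-2*(-4) + 3) = 4 - (8 + 3) = 4 - 1*11 = 4 - 11 = -7)
z(K, o) = 2*o
L = 122 (L = 3 - (-7)*(-23 + 40) = 3 - (-7)*17 = 3 - 1*(-119) = 3 + 119 = 122)
U(-151)/(-38395) + z(-117, 120)/L = -151/(-38395) + (2*120)/122 = -151*(-1/38395) + 240*(1/122) = 151/38395 + 120/61 = 4616611/2342095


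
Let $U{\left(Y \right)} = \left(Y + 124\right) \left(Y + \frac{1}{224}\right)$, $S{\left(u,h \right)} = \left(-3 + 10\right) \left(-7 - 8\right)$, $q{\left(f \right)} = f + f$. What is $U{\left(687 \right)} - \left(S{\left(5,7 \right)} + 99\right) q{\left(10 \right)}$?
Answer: $\frac{124830859}{224} \approx 5.5728 \cdot 10^{5}$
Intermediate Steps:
$q{\left(f \right)} = 2 f$
$S{\left(u,h \right)} = -105$ ($S{\left(u,h \right)} = 7 \left(-15\right) = -105$)
$U{\left(Y \right)} = \left(124 + Y\right) \left(\frac{1}{224} + Y\right)$ ($U{\left(Y \right)} = \left(124 + Y\right) \left(Y + \frac{1}{224}\right) = \left(124 + Y\right) \left(\frac{1}{224} + Y\right)$)
$U{\left(687 \right)} - \left(S{\left(5,7 \right)} + 99\right) q{\left(10 \right)} = \left(\frac{31}{56} + 687^{2} + \frac{27777}{224} \cdot 687\right) - \left(-105 + 99\right) 2 \cdot 10 = \left(\frac{31}{56} + 471969 + \frac{19082799}{224}\right) - \left(-6\right) 20 = \frac{124803979}{224} - -120 = \frac{124803979}{224} + 120 = \frac{124830859}{224}$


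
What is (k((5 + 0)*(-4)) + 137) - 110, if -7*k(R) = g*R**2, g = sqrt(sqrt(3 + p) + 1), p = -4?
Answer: 27 - 400*sqrt(1 + I)/7 ≈ -35.782 - 26.005*I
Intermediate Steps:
g = sqrt(1 + I) (g = sqrt(sqrt(3 - 4) + 1) = sqrt(sqrt(-1) + 1) = sqrt(I + 1) = sqrt(1 + I) ≈ 1.0987 + 0.45509*I)
k(R) = -R**2*sqrt(1 + I)/7 (k(R) = -sqrt(1 + I)*R**2/7 = -R**2*sqrt(1 + I)/7)
(k((5 + 0)*(-4)) + 137) - 110 = (-((5 + 0)*(-4))**2*sqrt(1 + I)/7 + 137) - 110 = (-(5*(-4))**2*sqrt(1 + I)/7 + 137) - 110 = (-1/7*(-20)**2*sqrt(1 + I) + 137) - 110 = (-1/7*400*sqrt(1 + I) + 137) - 110 = (-400*sqrt(1 + I)/7 + 137) - 110 = (137 - 400*sqrt(1 + I)/7) - 110 = 27 - 400*sqrt(1 + I)/7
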